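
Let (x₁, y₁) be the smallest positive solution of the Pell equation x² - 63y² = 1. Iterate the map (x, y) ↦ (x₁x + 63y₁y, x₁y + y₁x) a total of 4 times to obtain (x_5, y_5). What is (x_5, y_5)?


Step 1: Find the fundamental solution (x₁, y₁) of x² - 63y² = 1.
  Expand √63 as a continued fraction. a₀ = ⌊√63⌋ = 7; iterate m_{k+1} = d_k·a_k − m_k, d_{k+1} = (63 − m_{k+1}²)/d_k, a_{k+1} = ⌊(a₀ + m_{k+1})/d_{k+1}⌋ (starting m₀ = 0, d₀ = 1), with convergents p_k = a_k·p_{k-1} + p_{k-2}, q_k = a_k·q_{k-1} + q_{k-2} (p₋₁ = 1, q₋₁ = 0):
  k = 0: a₀ = 7; p₀/q₀ = 7/1; p₀² − 63·q₀² = 49 − 63 = -14.
  k = 1: m = 7, d = 14, a = ⌊(7 + 7)/14⌋ = 1; p/q = (1·7 + 1)/(1·1 + 0) = 8/1; p² − 63·q² = 64 − 63 = 1.
  The first convergent with p² − 63·q² = 1 gives the fundamental solution (x₁, y₁) = (8, 1).
Step 2: Apply the recurrence (x_{n+1}, y_{n+1}) = (x₁x_n + 63y₁y_n, x₁y_n + y₁x_n) repeatedly.
  From (x_1, y_1) = (8, 1): x_2 = 8·8 + 63·1·1 = 127; y_2 = 8·1 + 1·8 = 16.
  From (x_2, y_2) = (127, 16): x_3 = 8·127 + 63·1·16 = 2024; y_3 = 8·16 + 1·127 = 255.
  From (x_3, y_3) = (2024, 255): x_4 = 8·2024 + 63·1·255 = 32257; y_4 = 8·255 + 1·2024 = 4064.
  From (x_4, y_4) = (32257, 4064): x_5 = 8·32257 + 63·1·4064 = 514088; y_5 = 8·4064 + 1·32257 = 64769.
Step 3: Verify x_5² - 63·y_5² = 264286471744 - 264286471743 = 1 (should be 1). ✓

(x_1, y_1) = (8, 1); (x_5, y_5) = (514088, 64769).


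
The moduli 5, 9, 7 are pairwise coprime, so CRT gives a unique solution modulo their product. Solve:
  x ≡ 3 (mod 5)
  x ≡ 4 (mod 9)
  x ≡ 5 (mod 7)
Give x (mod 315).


Moduli 5, 9, 7 are pairwise coprime; by CRT there is a unique solution modulo M = 5 · 9 · 7 = 315.
Solve pairwise, accumulating the modulus:
  Start with x ≡ 3 (mod 5).
  Combine with x ≡ 4 (mod 9): since gcd(5, 9) = 1, we get a unique residue mod 45.
    Write x = 3 + 5·t and substitute into x ≡ 4 (mod 9): 5·t ≡ 4 − 3 = 1 (mod 9).
    The inverse of 5 mod 9 is 2 (since 5·2 = 10 = 1·9 + 1), so t ≡ 2·1 = 2 ≡ 2 (mod 9).
    Then x = 3 + 5·2 = 13, valid modulo lcm(5, 9) = 45: x ≡ 13 (mod 45).
  Combine with x ≡ 5 (mod 7): since gcd(45, 7) = 1, we get a unique residue mod 315.
    Write x = 13 + 45·t and substitute into x ≡ 5 (mod 7): 45·t ≡ 5 − 13 = -8 (mod 7).
    Reduce coefficients mod 7: 3·t ≡ 6 (mod 7).
    The inverse of 3 mod 7 is 5 (since 3·5 = 15 = 2·7 + 1), so t ≡ 5·6 = 30 ≡ 2 (mod 7).
    Then x = 13 + 45·2 = 103, valid modulo lcm(45, 7) = 315: x ≡ 103 (mod 315).
Verify: 103 mod 5 = 3 ✓, 103 mod 9 = 4 ✓, 103 mod 7 = 5 ✓.

x ≡ 103 (mod 315).


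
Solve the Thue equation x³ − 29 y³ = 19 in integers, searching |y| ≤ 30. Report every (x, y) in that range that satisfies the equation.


The equation is x³ - 29y³ = 19. For fixed y, x³ = 29·y³ + 19, so a solution requires the RHS to be a perfect cube.
Strategy: iterate y from -30 to 30, compute RHS = 29·y³ + 19, and check whether it is a (positive or negative) perfect cube.
Check small values of y:
  y = 0: RHS = 19 is not a perfect cube.
  y = 1: RHS = 48 is not a perfect cube.
  y = -1: RHS = -10 is not a perfect cube.
  y = 2: RHS = 251 is not a perfect cube.
  y = -2: RHS = -213 is not a perfect cube.
  y = 3: RHS = 802 is not a perfect cube.
  y = -3: RHS = -764 is not a perfect cube.
Continuing the search up to |y| = 30 finds no solutions either.
No (x, y) in the scanned range satisfies the equation.

No integer solutions with |y| ≤ 30.


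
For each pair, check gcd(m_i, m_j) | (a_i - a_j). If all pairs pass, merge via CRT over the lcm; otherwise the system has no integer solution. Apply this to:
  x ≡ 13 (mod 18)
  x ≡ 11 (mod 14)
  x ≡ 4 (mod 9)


Moduli 18, 14, 9 are not pairwise coprime, so CRT works modulo lcm(m_i) when all pairwise compatibility conditions hold.
Pairwise compatibility: gcd(m_i, m_j) must divide a_i - a_j for every pair.
Merge one congruence at a time:
  Start: x ≡ 13 (mod 18).
  Combine with x ≡ 11 (mod 14): gcd(18, 14) = 2; 11 - 13 = -2, which IS divisible by 2, so compatible.
    Write x = 13 + 18·t and substitute into x ≡ 11 (mod 14): 18·t ≡ 11 − 13 = -2 (mod 14).
    Divide the congruence (and modulus) by g = 2: 9·t ≡ -1 (mod 7).
    Reduce coefficients mod 7: 2·t ≡ 6 (mod 7).
    The inverse of 2 mod 7 is 4 (since 2·4 = 8 = 1·7 + 1), so t ≡ 4·6 = 24 ≡ 3 (mod 7).
    Then x = 13 + 18·3 = 67, valid modulo lcm(18, 14) = 126: x ≡ 67 (mod 126).
  Combine with x ≡ 4 (mod 9): gcd(126, 9) = 9; 4 - 67 = -63, which IS divisible by 9, so compatible.
    Write x = 67 + 126·t and substitute into x ≡ 4 (mod 9): 126·t ≡ 4 − 67 = -63 (mod 9).
    Divide the congruence (and modulus) by g = 9: 14·t ≡ -7 (mod 1).
    Modulo 1 every t works; take t = 0.
    Then x = 67 + 126·0 = 67, valid modulo lcm(126, 9) = 126: x ≡ 67 (mod 126).
Verify: 67 mod 18 = 13, 67 mod 14 = 11, 67 mod 9 = 4.

x ≡ 67 (mod 126).


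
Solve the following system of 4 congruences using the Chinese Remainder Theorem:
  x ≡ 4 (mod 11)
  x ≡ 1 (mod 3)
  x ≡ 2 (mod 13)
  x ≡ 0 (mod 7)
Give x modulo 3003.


Product of moduli M = 11 · 3 · 13 · 7 = 3003.
Merge one congruence at a time:
  Start: x ≡ 4 (mod 11).
  Combine with x ≡ 1 (mod 3); new modulus lcm = 33.
    Write x = 4 + 11·t and substitute into x ≡ 1 (mod 3): 11·t ≡ 1 − 4 = -3 (mod 3).
    Reduce coefficients mod 3: 2·t ≡ 0 (mod 3).
    The inverse of 2 mod 3 is 2 (since 2·2 = 4 = 1·3 + 1), so t ≡ 2·0 = 0 ≡ 0 (mod 3).
    Then x = 4 + 11·0 = 4, valid modulo lcm(11, 3) = 33: x ≡ 4 (mod 33).
  Combine with x ≡ 2 (mod 13); new modulus lcm = 429.
    Write x = 4 + 33·t and substitute into x ≡ 2 (mod 13): 33·t ≡ 2 − 4 = -2 (mod 13).
    Reduce coefficients mod 13: 7·t ≡ 11 (mod 13).
    The inverse of 7 mod 13 is 2 (since 7·2 = 14 = 1·13 + 1), so t ≡ 2·11 = 22 ≡ 9 (mod 13).
    Then x = 4 + 33·9 = 301, valid modulo lcm(33, 13) = 429: x ≡ 301 (mod 429).
  Combine with x ≡ 0 (mod 7); new modulus lcm = 3003.
    Write x = 301 + 429·t and substitute into x ≡ 0 (mod 7): 429·t ≡ 0 − 301 = -301 (mod 7).
    Reduce coefficients mod 7: 2·t ≡ 0 (mod 7).
    The inverse of 2 mod 7 is 4 (since 2·4 = 8 = 1·7 + 1), so t ≡ 4·0 = 0 ≡ 0 (mod 7).
    Then x = 301 + 429·0 = 301, valid modulo lcm(429, 7) = 3003: x ≡ 301 (mod 3003).
Verify against each original: 301 mod 11 = 4, 301 mod 3 = 1, 301 mod 13 = 2, 301 mod 7 = 0.

x ≡ 301 (mod 3003).


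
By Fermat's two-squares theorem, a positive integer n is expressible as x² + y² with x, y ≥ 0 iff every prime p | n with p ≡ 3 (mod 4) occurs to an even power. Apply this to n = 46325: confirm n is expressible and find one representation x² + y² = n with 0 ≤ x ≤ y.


Step 1: Factor n = 46325 = 5^2 · 17 · 109.
Step 2: Check the mod-4 condition on each prime factor: 5 ≡ 1 (mod 4), exponent 2; 17 ≡ 1 (mod 4), exponent 1; 109 ≡ 1 (mod 4), exponent 1.
All primes ≡ 3 (mod 4) appear to even exponent (or don't appear), so by the two-squares theorem n IS expressible as a sum of two squares.
Step 3: Build a representation. Group n = k² · m with k = 5 and m = 17 · 109 = 1853 (a product of primes ≡ 1 (mod 4)); a representation of m scales to one of n via (k·x)² + (k·y)² = k²(x² + y²). Each prime p ≡ 1 (mod 4) is itself a sum of two squares; find a² by testing p − a² for a perfect square:
  17: 17 − 1² = 16 = 4² ⇒ 17 = 1² + 4².
  109: 109 − 1² = 108, 109 − 2² = 105, 109 − 3² = 100 = 10² ⇒ 109 = 3² + 10².
  Combine using the Brahmagupta–Fibonacci identity (a² + b²)(c² + d²) = (ac − bd)² + (ad + bc)² = (ac + bd)² + (ad − bc)²:
  17 · 109 = 1853: from (1² + 4²)(3² + 10²), take (1·3 − 4·10, 1·10 + 4·3) = (3 − 40, 10 + 12) = (-37, 22); dropping signs (only squares matter) gives (37, 22); check 37² + 22² = 1369 + 484 = 1853 ✓.
  Scale by k = 5: (5·37, 5·22) = (185, 110).
Step 4: Order so x ≤ y and verify: 110² + 185² = 12100 + 34225 = 46325 = n. ✓

n = 46325 = 110² + 185² (one valid representation with x ≤ y).


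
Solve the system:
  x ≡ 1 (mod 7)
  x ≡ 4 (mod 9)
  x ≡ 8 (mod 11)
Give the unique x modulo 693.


Moduli 7, 9, 11 are pairwise coprime; by CRT there is a unique solution modulo M = 7 · 9 · 11 = 693.
Solve pairwise, accumulating the modulus:
  Start with x ≡ 1 (mod 7).
  Combine with x ≡ 4 (mod 9): since gcd(7, 9) = 1, we get a unique residue mod 63.
    Write x = 1 + 7·t and substitute into x ≡ 4 (mod 9): 7·t ≡ 4 − 1 = 3 (mod 9).
    The inverse of 7 mod 9 is 4 (since 7·4 = 28 = 3·9 + 1), so t ≡ 4·3 = 12 ≡ 3 (mod 9).
    Then x = 1 + 7·3 = 22, valid modulo lcm(7, 9) = 63: x ≡ 22 (mod 63).
  Combine with x ≡ 8 (mod 11): since gcd(63, 11) = 1, we get a unique residue mod 693.
    Write x = 22 + 63·t and substitute into x ≡ 8 (mod 11): 63·t ≡ 8 − 22 = -14 (mod 11).
    Reduce coefficients mod 11: 8·t ≡ 8 (mod 11).
    The inverse of 8 mod 11 is 7 (since 8·7 = 56 = 5·11 + 1), so t ≡ 7·8 = 56 ≡ 1 (mod 11).
    Then x = 22 + 63·1 = 85, valid modulo lcm(63, 11) = 693: x ≡ 85 (mod 693).
Verify: 85 mod 7 = 1 ✓, 85 mod 9 = 4 ✓, 85 mod 11 = 8 ✓.

x ≡ 85 (mod 693).


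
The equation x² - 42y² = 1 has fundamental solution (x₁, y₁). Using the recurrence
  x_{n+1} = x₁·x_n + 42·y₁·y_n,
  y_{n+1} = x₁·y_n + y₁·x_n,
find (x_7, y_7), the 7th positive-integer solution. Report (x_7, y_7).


Step 1: Find the fundamental solution (x₁, y₁) of x² - 42y² = 1.
  Expand √42 as a continued fraction. a₀ = ⌊√42⌋ = 6; iterate m_{k+1} = d_k·a_k − m_k, d_{k+1} = (42 − m_{k+1}²)/d_k, a_{k+1} = ⌊(a₀ + m_{k+1})/d_{k+1}⌋ (starting m₀ = 0, d₀ = 1), with convergents p_k = a_k·p_{k-1} + p_{k-2}, q_k = a_k·q_{k-1} + q_{k-2} (p₋₁ = 1, q₋₁ = 0):
  k = 0: a₀ = 6; p₀/q₀ = 6/1; p₀² − 42·q₀² = 36 − 42 = -6.
  k = 1: m = 6, d = 6, a = ⌊(6 + 6)/6⌋ = 2; p/q = (2·6 + 1)/(2·1 + 0) = 13/2; p² − 42·q² = 169 − 168 = 1.
  The first convergent with p² − 42·q² = 1 gives the fundamental solution (x₁, y₁) = (13, 2).
Step 2: Apply the recurrence (x_{n+1}, y_{n+1}) = (x₁x_n + 42y₁y_n, x₁y_n + y₁x_n) repeatedly.
  From (x_1, y_1) = (13, 2): x_2 = 13·13 + 42·2·2 = 337; y_2 = 13·2 + 2·13 = 52.
  From (x_2, y_2) = (337, 52): x_3 = 13·337 + 42·2·52 = 8749; y_3 = 13·52 + 2·337 = 1350.
  From (x_3, y_3) = (8749, 1350): x_4 = 13·8749 + 42·2·1350 = 227137; y_4 = 13·1350 + 2·8749 = 35048.
  From (x_4, y_4) = (227137, 35048): x_5 = 13·227137 + 42·2·35048 = 5896813; y_5 = 13·35048 + 2·227137 = 909898.
  From (x_5, y_5) = (5896813, 909898): x_6 = 13·5896813 + 42·2·909898 = 153090001; y_6 = 13·909898 + 2·5896813 = 23622300.
  From (x_6, y_6) = (153090001, 23622300): x_7 = 13·153090001 + 42·2·23622300 = 3974443213; y_7 = 13·23622300 + 2·153090001 = 613269902.
Step 3: Verify x_7² - 42·y_7² = 15796198853361763369 - 15796198853361763368 = 1 (should be 1). ✓

(x_1, y_1) = (13, 2); (x_7, y_7) = (3974443213, 613269902).


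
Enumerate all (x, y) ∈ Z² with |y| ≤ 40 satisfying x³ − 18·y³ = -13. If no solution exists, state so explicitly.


The equation is x³ - 18y³ = -13. For fixed y, x³ = 18·y³ − 13, so a solution requires the RHS to be a perfect cube.
Strategy: iterate y from -40 to 40, compute RHS = 18·y³ − 13, and check whether it is a (positive or negative) perfect cube.
Check small values of y:
  y = 0: RHS = -13 is not a perfect cube.
  y = 1: RHS = 5 is not a perfect cube.
  y = -1: RHS = -31 is not a perfect cube.
  y = 2: RHS = 131 is not a perfect cube.
  y = -2: RHS = -157 is not a perfect cube.
  y = 3: RHS = 473 is not a perfect cube.
  y = -3: RHS = -499 is not a perfect cube.
Continuing the search up to |y| = 40 finds no solutions either.
No (x, y) in the scanned range satisfies the equation.

No integer solutions with |y| ≤ 40.


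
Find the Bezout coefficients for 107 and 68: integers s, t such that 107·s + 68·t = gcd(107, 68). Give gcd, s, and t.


Euclidean algorithm on (107, 68) — divide until remainder is 0:
  107 = 1 · 68 + 39
  68 = 1 · 39 + 29
  39 = 1 · 29 + 10
  29 = 2 · 10 + 9
  10 = 1 · 9 + 1
  9 = 9 · 1 + 0
gcd(107, 68) = 1.
Track Bezout coefficients alongside the remainders: start with r₀ = 107 = a·1 + b·0 (s = 1, t = 0) and r₁ = 68 = a·0 + b·1 (s = 0, t = 1); each new remainder r_{k+1} = r_{k-1} − q_k·r_k inherits s_{k+1} = s_{k-1} − q_k·s_k, t_{k+1} = t_{k-1} − q_k·t_k, so r_k = a·s_k + b·t_k at every step:
  q = 1: r = 39, s = 1 − 1·0 = 1, t = 0 − 1·1 = -1  (check: 107·1 + 68·(-1) = 39)
  q = 1: r = 29, s = 0 − 1·1 = -1, t = 1 − 1·(-1) = 2  (check: 107·(-1) + 68·2 = 29)
  q = 1: r = 10, s = 1 − 1·(-1) = 2, t = -1 − 1·2 = -3  (check: 107·2 + 68·(-3) = 10)
  q = 2: r = 9, s = -1 − 2·2 = -5, t = 2 − 2·(-3) = 8  (check: 107·(-5) + 68·8 = 9)
  q = 1: r = 1, s = 2 − 1·(-5) = 7, t = -3 − 1·8 = -11  (check: 107·7 + 68·(-11) = 1)
The row with r = 1 (the gcd) gives the Bezout coefficients s = 7, t = -11.
Result: 107 · (7) + 68 · (-11) = 1.

gcd(107, 68) = 1; s = 7, t = -11 (check: 107·7 + 68·(-11) = 1).


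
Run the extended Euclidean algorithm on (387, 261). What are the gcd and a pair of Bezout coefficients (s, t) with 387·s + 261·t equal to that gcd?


Euclidean algorithm on (387, 261) — divide until remainder is 0:
  387 = 1 · 261 + 126
  261 = 2 · 126 + 9
  126 = 14 · 9 + 0
gcd(387, 261) = 9.
Track Bezout coefficients alongside the remainders: start with r₀ = 387 = a·1 + b·0 (s = 1, t = 0) and r₁ = 261 = a·0 + b·1 (s = 0, t = 1); each new remainder r_{k+1} = r_{k-1} − q_k·r_k inherits s_{k+1} = s_{k-1} − q_k·s_k, t_{k+1} = t_{k-1} − q_k·t_k, so r_k = a·s_k + b·t_k at every step:
  q = 1: r = 126, s = 1 − 1·0 = 1, t = 0 − 1·1 = -1  (check: 387·1 + 261·(-1) = 126)
  q = 2: r = 9, s = 0 − 2·1 = -2, t = 1 − 2·(-1) = 3  (check: 387·(-2) + 261·3 = 9)
The row with r = 9 (the gcd) gives the Bezout coefficients s = -2, t = 3.
Result: 387 · (-2) + 261 · (3) = 9.

gcd(387, 261) = 9; s = -2, t = 3 (check: 387·(-2) + 261·3 = 9).


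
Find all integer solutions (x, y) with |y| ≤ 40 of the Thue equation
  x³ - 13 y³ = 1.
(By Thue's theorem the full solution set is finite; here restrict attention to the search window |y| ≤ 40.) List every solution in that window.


The equation is x³ - 13y³ = 1. For fixed y, x³ = 13·y³ + 1, so a solution requires the RHS to be a perfect cube.
Strategy: iterate y from -40 to 40, compute RHS = 13·y³ + 1, and check whether it is a (positive or negative) perfect cube.
Check small values of y:
  y = 0: RHS = 1 = (1)³ ⇒ x = 1 works.
  y = 1: RHS = 14 is not a perfect cube.
  y = -1: RHS = -12 is not a perfect cube.
  y = 2: RHS = 105 is not a perfect cube.
  y = -2: RHS = -103 is not a perfect cube.
  y = 3: RHS = 352 is not a perfect cube.
  y = -3: RHS = -350 is not a perfect cube.
Continuing the search up to |y| = 40 finds no further solutions beyond those listed.
Collected solutions: (1, 0).

Solutions (with |y| ≤ 40): (1, 0).


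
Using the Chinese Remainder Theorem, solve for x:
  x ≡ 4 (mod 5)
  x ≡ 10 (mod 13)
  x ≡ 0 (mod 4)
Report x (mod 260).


Moduli 5, 13, 4 are pairwise coprime; by CRT there is a unique solution modulo M = 5 · 13 · 4 = 260.
Solve pairwise, accumulating the modulus:
  Start with x ≡ 4 (mod 5).
  Combine with x ≡ 10 (mod 13): since gcd(5, 13) = 1, we get a unique residue mod 65.
    Write x = 4 + 5·t and substitute into x ≡ 10 (mod 13): 5·t ≡ 10 − 4 = 6 (mod 13).
    The inverse of 5 mod 13 is 8 (since 5·8 = 40 = 3·13 + 1), so t ≡ 8·6 = 48 ≡ 9 (mod 13).
    Then x = 4 + 5·9 = 49, valid modulo lcm(5, 13) = 65: x ≡ 49 (mod 65).
  Combine with x ≡ 0 (mod 4): since gcd(65, 4) = 1, we get a unique residue mod 260.
    Write x = 49 + 65·t and substitute into x ≡ 0 (mod 4): 65·t ≡ 0 − 49 = -49 (mod 4).
    Reduce coefficients mod 4: 1·t ≡ 3 (mod 4).
    So t ≡ 3 (mod 4).
    Then x = 49 + 65·3 = 244, valid modulo lcm(65, 4) = 260: x ≡ 244 (mod 260).
Verify: 244 mod 5 = 4 ✓, 244 mod 13 = 10 ✓, 244 mod 4 = 0 ✓.

x ≡ 244 (mod 260).


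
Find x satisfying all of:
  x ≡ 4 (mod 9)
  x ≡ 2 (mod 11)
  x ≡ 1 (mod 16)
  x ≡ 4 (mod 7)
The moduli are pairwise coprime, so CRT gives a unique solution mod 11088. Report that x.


Product of moduli M = 9 · 11 · 16 · 7 = 11088.
Merge one congruence at a time:
  Start: x ≡ 4 (mod 9).
  Combine with x ≡ 2 (mod 11); new modulus lcm = 99.
    Write x = 4 + 9·t and substitute into x ≡ 2 (mod 11): 9·t ≡ 2 − 4 = -2 (mod 11).
    Reduce coefficients mod 11: 9·t ≡ 9 (mod 11).
    The inverse of 9 mod 11 is 5 (since 9·5 = 45 = 4·11 + 1), so t ≡ 5·9 = 45 ≡ 1 (mod 11).
    Then x = 4 + 9·1 = 13, valid modulo lcm(9, 11) = 99: x ≡ 13 (mod 99).
  Combine with x ≡ 1 (mod 16); new modulus lcm = 1584.
    Write x = 13 + 99·t and substitute into x ≡ 1 (mod 16): 99·t ≡ 1 − 13 = -12 (mod 16).
    Reduce coefficients mod 16: 3·t ≡ 4 (mod 16).
    The inverse of 3 mod 16 is 11 (since 3·11 = 33 = 2·16 + 1), so t ≡ 11·4 = 44 ≡ 12 (mod 16).
    Then x = 13 + 99·12 = 1201, valid modulo lcm(99, 16) = 1584: x ≡ 1201 (mod 1584).
  Combine with x ≡ 4 (mod 7); new modulus lcm = 11088.
    Write x = 1201 + 1584·t and substitute into x ≡ 4 (mod 7): 1584·t ≡ 4 − 1201 = -1197 (mod 7).
    Reduce coefficients mod 7: 2·t ≡ 0 (mod 7).
    The inverse of 2 mod 7 is 4 (since 2·4 = 8 = 1·7 + 1), so t ≡ 4·0 = 0 ≡ 0 (mod 7).
    Then x = 1201 + 1584·0 = 1201, valid modulo lcm(1584, 7) = 11088: x ≡ 1201 (mod 11088).
Verify against each original: 1201 mod 9 = 4, 1201 mod 11 = 2, 1201 mod 16 = 1, 1201 mod 7 = 4.

x ≡ 1201 (mod 11088).


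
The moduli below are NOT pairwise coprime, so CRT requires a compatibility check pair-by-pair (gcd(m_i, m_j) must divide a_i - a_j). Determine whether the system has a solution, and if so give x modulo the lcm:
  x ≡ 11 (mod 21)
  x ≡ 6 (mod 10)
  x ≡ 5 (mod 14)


Moduli 21, 10, 14 are not pairwise coprime, so CRT works modulo lcm(m_i) when all pairwise compatibility conditions hold.
Pairwise compatibility: gcd(m_i, m_j) must divide a_i - a_j for every pair.
Merge one congruence at a time:
  Start: x ≡ 11 (mod 21).
  Combine with x ≡ 6 (mod 10): gcd(21, 10) = 1; 6 - 11 = -5, which IS divisible by 1, so compatible.
    Write x = 11 + 21·t and substitute into x ≡ 6 (mod 10): 21·t ≡ 6 − 11 = -5 (mod 10).
    Reduce coefficients mod 10: 1·t ≡ 5 (mod 10).
    So t ≡ 5 (mod 10).
    Then x = 11 + 21·5 = 116, valid modulo lcm(21, 10) = 210: x ≡ 116 (mod 210).
  Combine with x ≡ 5 (mod 14): gcd(210, 14) = 14, and 5 - 116 = -111 is NOT divisible by 14.
    ⇒ system is inconsistent (no integer solution).

No solution (the system is inconsistent).


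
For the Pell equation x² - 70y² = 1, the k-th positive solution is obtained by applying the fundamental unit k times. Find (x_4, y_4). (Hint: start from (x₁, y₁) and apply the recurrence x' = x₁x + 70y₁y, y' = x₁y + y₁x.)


Step 1: Find the fundamental solution (x₁, y₁) of x² - 70y² = 1.
  Expand √70 as a continued fraction. a₀ = ⌊√70⌋ = 8; iterate m_{k+1} = d_k·a_k − m_k, d_{k+1} = (70 − m_{k+1}²)/d_k, a_{k+1} = ⌊(a₀ + m_{k+1})/d_{k+1}⌋ (starting m₀ = 0, d₀ = 1), with convergents p_k = a_k·p_{k-1} + p_{k-2}, q_k = a_k·q_{k-1} + q_{k-2} (p₋₁ = 1, q₋₁ = 0):
  k = 0: a₀ = 8; p₀/q₀ = 8/1; p₀² − 70·q₀² = 64 − 70 = -6.
  k = 1: m = 8, d = 6, a = ⌊(8 + 8)/6⌋ = 2; p/q = (2·8 + 1)/(2·1 + 0) = 17/2; p² − 70·q² = 289 − 280 = 9.
  k = 2: m = 4, d = 9, a = ⌊(8 + 4)/9⌋ = 1; p/q = (1·17 + 8)/(1·2 + 1) = 25/3; p² − 70·q² = 625 − 630 = -5.
  k = 3: m = 5, d = 5, a = ⌊(8 + 5)/5⌋ = 2; p/q = (2·25 + 17)/(2·3 + 2) = 67/8; p² − 70·q² = 4489 − 4480 = 9.
  k = 4: m = 5, d = 9, a = ⌊(8 + 5)/9⌋ = 1; p/q = (1·67 + 25)/(1·8 + 3) = 92/11; p² − 70·q² = 8464 − 8470 = -6.
  k = 5: m = 4, d = 6, a = ⌊(8 + 4)/6⌋ = 2; p/q = (2·92 + 67)/(2·11 + 8) = 251/30; p² − 70·q² = 63001 − 63000 = 1.
  The first convergent with p² − 70·q² = 1 gives the fundamental solution (x₁, y₁) = (251, 30).
Step 2: Apply the recurrence (x_{n+1}, y_{n+1}) = (x₁x_n + 70y₁y_n, x₁y_n + y₁x_n) repeatedly.
  From (x_1, y_1) = (251, 30): x_2 = 251·251 + 70·30·30 = 126001; y_2 = 251·30 + 30·251 = 15060.
  From (x_2, y_2) = (126001, 15060): x_3 = 251·126001 + 70·30·15060 = 63252251; y_3 = 251·15060 + 30·126001 = 7560090.
  From (x_3, y_3) = (63252251, 7560090): x_4 = 251·63252251 + 70·30·7560090 = 31752504001; y_4 = 251·7560090 + 30·63252251 = 3795150120.
Step 3: Verify x_4² - 70·y_4² = 1008221510333521008001 - 1008221510333521008000 = 1 (should be 1). ✓

(x_1, y_1) = (251, 30); (x_4, y_4) = (31752504001, 3795150120).


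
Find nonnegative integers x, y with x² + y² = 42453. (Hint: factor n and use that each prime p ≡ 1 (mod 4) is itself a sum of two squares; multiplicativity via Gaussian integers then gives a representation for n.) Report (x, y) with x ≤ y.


Step 1: Factor n = 42453 = 3^2 · 53 · 89.
Step 2: Check the mod-4 condition on each prime factor: 3 ≡ 3 (mod 4), exponent 2 (must be even); 53 ≡ 1 (mod 4), exponent 1; 89 ≡ 1 (mod 4), exponent 1.
All primes ≡ 3 (mod 4) appear to even exponent (or don't appear), so by the two-squares theorem n IS expressible as a sum of two squares.
Step 3: Build a representation. Group n = k² · m with k = 3 and m = 53 · 89 = 4717 (a product of primes ≡ 1 (mod 4)); a representation of m scales to one of n via (k·x)² + (k·y)² = k²(x² + y²). Each prime p ≡ 1 (mod 4) is itself a sum of two squares; find a² by testing p − a² for a perfect square:
  53: 53 − 1² = 52, 53 − 2² = 49 = 7² ⇒ 53 = 2² + 7².
  89: 89 − 1² = 88, 89 − 2² = 85, 89 − 3² = 80, 89 − 4² = 73, 89 − 5² = 64 = 8² ⇒ 89 = 5² + 8².
  Combine using the Brahmagupta–Fibonacci identity (a² + b²)(c² + d²) = (ac − bd)² + (ad + bc)² = (ac + bd)² + (ad − bc)²:
  53 · 89 = 4717: from (2² + 7²)(5² + 8²), take (2·5 − 7·8, 2·8 + 7·5) = (10 − 56, 16 + 35) = (-46, 51); dropping signs (only squares matter) gives (46, 51); check 46² + 51² = 2116 + 2601 = 4717 ✓.
  Scale by k = 3: (3·46, 3·51) = (138, 153).
Step 4: Order so x ≤ y and verify: 138² + 153² = 19044 + 23409 = 42453 = n. ✓

n = 42453 = 138² + 153² (one valid representation with x ≤ y).


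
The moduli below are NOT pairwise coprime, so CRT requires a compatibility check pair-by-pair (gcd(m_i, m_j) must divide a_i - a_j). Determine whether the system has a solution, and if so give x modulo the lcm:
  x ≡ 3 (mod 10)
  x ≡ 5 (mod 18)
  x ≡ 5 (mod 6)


Moduli 10, 18, 6 are not pairwise coprime, so CRT works modulo lcm(m_i) when all pairwise compatibility conditions hold.
Pairwise compatibility: gcd(m_i, m_j) must divide a_i - a_j for every pair.
Merge one congruence at a time:
  Start: x ≡ 3 (mod 10).
  Combine with x ≡ 5 (mod 18): gcd(10, 18) = 2; 5 - 3 = 2, which IS divisible by 2, so compatible.
    Write x = 3 + 10·t and substitute into x ≡ 5 (mod 18): 10·t ≡ 5 − 3 = 2 (mod 18).
    Divide the congruence (and modulus) by g = 2: 5·t ≡ 1 (mod 9).
    The inverse of 5 mod 9 is 2 (since 5·2 = 10 = 1·9 + 1), so t ≡ 2·1 = 2 ≡ 2 (mod 9).
    Then x = 3 + 10·2 = 23, valid modulo lcm(10, 18) = 90: x ≡ 23 (mod 90).
  Combine with x ≡ 5 (mod 6): gcd(90, 6) = 6; 5 - 23 = -18, which IS divisible by 6, so compatible.
    Write x = 23 + 90·t and substitute into x ≡ 5 (mod 6): 90·t ≡ 5 − 23 = -18 (mod 6).
    Divide the congruence (and modulus) by g = 6: 15·t ≡ -3 (mod 1).
    Modulo 1 every t works; take t = 0.
    Then x = 23 + 90·0 = 23, valid modulo lcm(90, 6) = 90: x ≡ 23 (mod 90).
Verify: 23 mod 10 = 3, 23 mod 18 = 5, 23 mod 6 = 5.

x ≡ 23 (mod 90).


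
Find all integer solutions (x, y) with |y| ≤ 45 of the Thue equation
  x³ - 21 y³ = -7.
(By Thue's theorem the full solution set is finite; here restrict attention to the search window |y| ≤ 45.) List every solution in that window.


The equation is x³ - 21y³ = -7. For fixed y, x³ = 21·y³ − 7, so a solution requires the RHS to be a perfect cube.
Strategy: iterate y from -45 to 45, compute RHS = 21·y³ − 7, and check whether it is a (positive or negative) perfect cube.
Check small values of y:
  y = 0: RHS = -7 is not a perfect cube.
  y = 1: RHS = 14 is not a perfect cube.
  y = -1: RHS = -28 is not a perfect cube.
  y = 2: RHS = 161 is not a perfect cube.
  y = -2: RHS = -175 is not a perfect cube.
  y = 3: RHS = 560 is not a perfect cube.
  y = -3: RHS = -574 is not a perfect cube.
Continuing the search up to |y| = 45 finds no solutions either.
No (x, y) in the scanned range satisfies the equation.

No integer solutions with |y| ≤ 45.


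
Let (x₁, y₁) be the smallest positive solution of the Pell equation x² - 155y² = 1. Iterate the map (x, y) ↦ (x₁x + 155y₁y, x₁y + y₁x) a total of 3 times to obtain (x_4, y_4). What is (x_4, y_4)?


Step 1: Find the fundamental solution (x₁, y₁) of x² - 155y² = 1.
  Expand √155 as a continued fraction. a₀ = ⌊√155⌋ = 12; iterate m_{k+1} = d_k·a_k − m_k, d_{k+1} = (155 − m_{k+1}²)/d_k, a_{k+1} = ⌊(a₀ + m_{k+1})/d_{k+1}⌋ (starting m₀ = 0, d₀ = 1), with convergents p_k = a_k·p_{k-1} + p_{k-2}, q_k = a_k·q_{k-1} + q_{k-2} (p₋₁ = 1, q₋₁ = 0):
  k = 0: a₀ = 12; p₀/q₀ = 12/1; p₀² − 155·q₀² = 144 − 155 = -11.
  k = 1: m = 12, d = 11, a = ⌊(12 + 12)/11⌋ = 2; p/q = (2·12 + 1)/(2·1 + 0) = 25/2; p² − 155·q² = 625 − 620 = 5.
  k = 2: m = 10, d = 5, a = ⌊(12 + 10)/5⌋ = 4; p/q = (4·25 + 12)/(4·2 + 1) = 112/9; p² − 155·q² = 12544 − 12555 = -11.
  k = 3: m = 10, d = 11, a = ⌊(12 + 10)/11⌋ = 2; p/q = (2·112 + 25)/(2·9 + 2) = 249/20; p² − 155·q² = 62001 − 62000 = 1.
  The first convergent with p² − 155·q² = 1 gives the fundamental solution (x₁, y₁) = (249, 20).
Step 2: Apply the recurrence (x_{n+1}, y_{n+1}) = (x₁x_n + 155y₁y_n, x₁y_n + y₁x_n) repeatedly.
  From (x_1, y_1) = (249, 20): x_2 = 249·249 + 155·20·20 = 124001; y_2 = 249·20 + 20·249 = 9960.
  From (x_2, y_2) = (124001, 9960): x_3 = 249·124001 + 155·20·9960 = 61752249; y_3 = 249·9960 + 20·124001 = 4960060.
  From (x_3, y_3) = (61752249, 4960060): x_4 = 249·61752249 + 155·20·4960060 = 30752496001; y_4 = 249·4960060 + 20·61752249 = 2470099920.
Step 3: Verify x_4² - 155·y_4² = 945716010291520992001 - 945716010291520992000 = 1 (should be 1). ✓

(x_1, y_1) = (249, 20); (x_4, y_4) = (30752496001, 2470099920).


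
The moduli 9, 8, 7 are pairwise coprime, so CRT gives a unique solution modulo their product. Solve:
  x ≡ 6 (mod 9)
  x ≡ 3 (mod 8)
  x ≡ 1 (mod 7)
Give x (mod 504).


Moduli 9, 8, 7 are pairwise coprime; by CRT there is a unique solution modulo M = 9 · 8 · 7 = 504.
Solve pairwise, accumulating the modulus:
  Start with x ≡ 6 (mod 9).
  Combine with x ≡ 3 (mod 8): since gcd(9, 8) = 1, we get a unique residue mod 72.
    Write x = 6 + 9·t and substitute into x ≡ 3 (mod 8): 9·t ≡ 3 − 6 = -3 (mod 8).
    Reduce coefficients mod 8: 1·t ≡ 5 (mod 8).
    So t ≡ 5 (mod 8).
    Then x = 6 + 9·5 = 51, valid modulo lcm(9, 8) = 72: x ≡ 51 (mod 72).
  Combine with x ≡ 1 (mod 7): since gcd(72, 7) = 1, we get a unique residue mod 504.
    Write x = 51 + 72·t and substitute into x ≡ 1 (mod 7): 72·t ≡ 1 − 51 = -50 (mod 7).
    Reduce coefficients mod 7: 2·t ≡ 6 (mod 7).
    The inverse of 2 mod 7 is 4 (since 2·4 = 8 = 1·7 + 1), so t ≡ 4·6 = 24 ≡ 3 (mod 7).
    Then x = 51 + 72·3 = 267, valid modulo lcm(72, 7) = 504: x ≡ 267 (mod 504).
Verify: 267 mod 9 = 6 ✓, 267 mod 8 = 3 ✓, 267 mod 7 = 1 ✓.

x ≡ 267 (mod 504).


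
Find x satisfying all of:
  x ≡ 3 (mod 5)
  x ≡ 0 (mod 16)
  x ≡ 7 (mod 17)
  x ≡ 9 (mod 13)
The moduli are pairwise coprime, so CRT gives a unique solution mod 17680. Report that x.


Product of moduli M = 5 · 16 · 17 · 13 = 17680.
Merge one congruence at a time:
  Start: x ≡ 3 (mod 5).
  Combine with x ≡ 0 (mod 16); new modulus lcm = 80.
    Write x = 3 + 5·t and substitute into x ≡ 0 (mod 16): 5·t ≡ 0 − 3 = -3 (mod 16).
    Reduce coefficients mod 16: 5·t ≡ 13 (mod 16).
    The inverse of 5 mod 16 is 13 (since 5·13 = 65 = 4·16 + 1), so t ≡ 13·13 = 169 ≡ 9 (mod 16).
    Then x = 3 + 5·9 = 48, valid modulo lcm(5, 16) = 80: x ≡ 48 (mod 80).
  Combine with x ≡ 7 (mod 17); new modulus lcm = 1360.
    Write x = 48 + 80·t and substitute into x ≡ 7 (mod 17): 80·t ≡ 7 − 48 = -41 (mod 17).
    Reduce coefficients mod 17: 12·t ≡ 10 (mod 17).
    The inverse of 12 mod 17 is 10 (since 12·10 = 120 = 7·17 + 1), so t ≡ 10·10 = 100 ≡ 15 (mod 17).
    Then x = 48 + 80·15 = 1248, valid modulo lcm(80, 17) = 1360: x ≡ 1248 (mod 1360).
  Combine with x ≡ 9 (mod 13); new modulus lcm = 17680.
    Write x = 1248 + 1360·t and substitute into x ≡ 9 (mod 13): 1360·t ≡ 9 − 1248 = -1239 (mod 13).
    Reduce coefficients mod 13: 8·t ≡ 9 (mod 13).
    The inverse of 8 mod 13 is 5 (since 8·5 = 40 = 3·13 + 1), so t ≡ 5·9 = 45 ≡ 6 (mod 13).
    Then x = 1248 + 1360·6 = 9408, valid modulo lcm(1360, 13) = 17680: x ≡ 9408 (mod 17680).
Verify against each original: 9408 mod 5 = 3, 9408 mod 16 = 0, 9408 mod 17 = 7, 9408 mod 13 = 9.

x ≡ 9408 (mod 17680).


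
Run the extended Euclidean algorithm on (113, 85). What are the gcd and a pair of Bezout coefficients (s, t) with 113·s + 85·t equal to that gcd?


Euclidean algorithm on (113, 85) — divide until remainder is 0:
  113 = 1 · 85 + 28
  85 = 3 · 28 + 1
  28 = 28 · 1 + 0
gcd(113, 85) = 1.
Track Bezout coefficients alongside the remainders: start with r₀ = 113 = a·1 + b·0 (s = 1, t = 0) and r₁ = 85 = a·0 + b·1 (s = 0, t = 1); each new remainder r_{k+1} = r_{k-1} − q_k·r_k inherits s_{k+1} = s_{k-1} − q_k·s_k, t_{k+1} = t_{k-1} − q_k·t_k, so r_k = a·s_k + b·t_k at every step:
  q = 1: r = 28, s = 1 − 1·0 = 1, t = 0 − 1·1 = -1  (check: 113·1 + 85·(-1) = 28)
  q = 3: r = 1, s = 0 − 3·1 = -3, t = 1 − 3·(-1) = 4  (check: 113·(-3) + 85·4 = 1)
The row with r = 1 (the gcd) gives the Bezout coefficients s = -3, t = 4.
Result: 113 · (-3) + 85 · (4) = 1.

gcd(113, 85) = 1; s = -3, t = 4 (check: 113·(-3) + 85·4 = 1).


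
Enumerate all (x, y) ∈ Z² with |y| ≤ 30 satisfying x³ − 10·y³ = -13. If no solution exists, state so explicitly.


The equation is x³ - 10y³ = -13. For fixed y, x³ = 10·y³ − 13, so a solution requires the RHS to be a perfect cube.
Strategy: iterate y from -30 to 30, compute RHS = 10·y³ − 13, and check whether it is a (positive or negative) perfect cube.
Check small values of y:
  y = 0: RHS = -13 is not a perfect cube.
  y = 1: RHS = -3 is not a perfect cube.
  y = -1: RHS = -23 is not a perfect cube.
  y = 2: RHS = 67 is not a perfect cube.
  y = -2: RHS = -93 is not a perfect cube.
  y = 3: RHS = 257 is not a perfect cube.
  y = -3: RHS = -283 is not a perfect cube.
Continuing the search up to |y| = 30 finds no solutions either.
No (x, y) in the scanned range satisfies the equation.

No integer solutions with |y| ≤ 30.


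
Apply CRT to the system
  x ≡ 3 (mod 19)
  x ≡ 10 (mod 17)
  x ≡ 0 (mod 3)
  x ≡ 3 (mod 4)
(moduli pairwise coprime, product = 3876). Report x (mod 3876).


Product of moduli M = 19 · 17 · 3 · 4 = 3876.
Merge one congruence at a time:
  Start: x ≡ 3 (mod 19).
  Combine with x ≡ 10 (mod 17); new modulus lcm = 323.
    Write x = 3 + 19·t and substitute into x ≡ 10 (mod 17): 19·t ≡ 10 − 3 = 7 (mod 17).
    Reduce coefficients mod 17: 2·t ≡ 7 (mod 17).
    The inverse of 2 mod 17 is 9 (since 2·9 = 18 = 1·17 + 1), so t ≡ 9·7 = 63 ≡ 12 (mod 17).
    Then x = 3 + 19·12 = 231, valid modulo lcm(19, 17) = 323: x ≡ 231 (mod 323).
  Combine with x ≡ 0 (mod 3); new modulus lcm = 969.
    Write x = 231 + 323·t and substitute into x ≡ 0 (mod 3): 323·t ≡ 0 − 231 = -231 (mod 3).
    Reduce coefficients mod 3: 2·t ≡ 0 (mod 3).
    The inverse of 2 mod 3 is 2 (since 2·2 = 4 = 1·3 + 1), so t ≡ 2·0 = 0 ≡ 0 (mod 3).
    Then x = 231 + 323·0 = 231, valid modulo lcm(323, 3) = 969: x ≡ 231 (mod 969).
  Combine with x ≡ 3 (mod 4); new modulus lcm = 3876.
    Write x = 231 + 969·t and substitute into x ≡ 3 (mod 4): 969·t ≡ 3 − 231 = -228 (mod 4).
    Reduce coefficients mod 4: 1·t ≡ 0 (mod 4).
    So t ≡ 0 (mod 4).
    Then x = 231 + 969·0 = 231, valid modulo lcm(969, 4) = 3876: x ≡ 231 (mod 3876).
Verify against each original: 231 mod 19 = 3, 231 mod 17 = 10, 231 mod 3 = 0, 231 mod 4 = 3.

x ≡ 231 (mod 3876).


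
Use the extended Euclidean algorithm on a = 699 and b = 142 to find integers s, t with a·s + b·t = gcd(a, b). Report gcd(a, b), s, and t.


Euclidean algorithm on (699, 142) — divide until remainder is 0:
  699 = 4 · 142 + 131
  142 = 1 · 131 + 11
  131 = 11 · 11 + 10
  11 = 1 · 10 + 1
  10 = 10 · 1 + 0
gcd(699, 142) = 1.
Track Bezout coefficients alongside the remainders: start with r₀ = 699 = a·1 + b·0 (s = 1, t = 0) and r₁ = 142 = a·0 + b·1 (s = 0, t = 1); each new remainder r_{k+1} = r_{k-1} − q_k·r_k inherits s_{k+1} = s_{k-1} − q_k·s_k, t_{k+1} = t_{k-1} − q_k·t_k, so r_k = a·s_k + b·t_k at every step:
  q = 4: r = 131, s = 1 − 4·0 = 1, t = 0 − 4·1 = -4  (check: 699·1 + 142·(-4) = 131)
  q = 1: r = 11, s = 0 − 1·1 = -1, t = 1 − 1·(-4) = 5  (check: 699·(-1) + 142·5 = 11)
  q = 11: r = 10, s = 1 − 11·(-1) = 12, t = -4 − 11·5 = -59  (check: 699·12 + 142·(-59) = 10)
  q = 1: r = 1, s = -1 − 1·12 = -13, t = 5 − 1·(-59) = 64  (check: 699·(-13) + 142·64 = 1)
The row with r = 1 (the gcd) gives the Bezout coefficients s = -13, t = 64.
Result: 699 · (-13) + 142 · (64) = 1.

gcd(699, 142) = 1; s = -13, t = 64 (check: 699·(-13) + 142·64 = 1).


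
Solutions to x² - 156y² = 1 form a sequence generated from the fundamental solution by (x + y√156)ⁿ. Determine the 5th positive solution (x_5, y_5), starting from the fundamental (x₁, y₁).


Step 1: Find the fundamental solution (x₁, y₁) of x² - 156y² = 1.
  Expand √156 as a continued fraction. a₀ = ⌊√156⌋ = 12; iterate m_{k+1} = d_k·a_k − m_k, d_{k+1} = (156 − m_{k+1}²)/d_k, a_{k+1} = ⌊(a₀ + m_{k+1})/d_{k+1}⌋ (starting m₀ = 0, d₀ = 1), with convergents p_k = a_k·p_{k-1} + p_{k-2}, q_k = a_k·q_{k-1} + q_{k-2} (p₋₁ = 1, q₋₁ = 0):
  k = 0: a₀ = 12; p₀/q₀ = 12/1; p₀² − 156·q₀² = 144 − 156 = -12.
  k = 1: m = 12, d = 12, a = ⌊(12 + 12)/12⌋ = 2; p/q = (2·12 + 1)/(2·1 + 0) = 25/2; p² − 156·q² = 625 − 624 = 1.
  The first convergent with p² − 156·q² = 1 gives the fundamental solution (x₁, y₁) = (25, 2).
Step 2: Apply the recurrence (x_{n+1}, y_{n+1}) = (x₁x_n + 156y₁y_n, x₁y_n + y₁x_n) repeatedly.
  From (x_1, y_1) = (25, 2): x_2 = 25·25 + 156·2·2 = 1249; y_2 = 25·2 + 2·25 = 100.
  From (x_2, y_2) = (1249, 100): x_3 = 25·1249 + 156·2·100 = 62425; y_3 = 25·100 + 2·1249 = 4998.
  From (x_3, y_3) = (62425, 4998): x_4 = 25·62425 + 156·2·4998 = 3120001; y_4 = 25·4998 + 2·62425 = 249800.
  From (x_4, y_4) = (3120001, 249800): x_5 = 25·3120001 + 156·2·249800 = 155937625; y_5 = 25·249800 + 2·3120001 = 12485002.
Step 3: Verify x_5² - 156·y_5² = 24316542890640625 - 24316542890640624 = 1 (should be 1). ✓

(x_1, y_1) = (25, 2); (x_5, y_5) = (155937625, 12485002).


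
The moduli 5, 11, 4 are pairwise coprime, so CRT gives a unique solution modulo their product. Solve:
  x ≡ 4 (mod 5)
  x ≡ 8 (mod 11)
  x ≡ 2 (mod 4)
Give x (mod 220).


Moduli 5, 11, 4 are pairwise coprime; by CRT there is a unique solution modulo M = 5 · 11 · 4 = 220.
Solve pairwise, accumulating the modulus:
  Start with x ≡ 4 (mod 5).
  Combine with x ≡ 8 (mod 11): since gcd(5, 11) = 1, we get a unique residue mod 55.
    Write x = 4 + 5·t and substitute into x ≡ 8 (mod 11): 5·t ≡ 8 − 4 = 4 (mod 11).
    The inverse of 5 mod 11 is 9 (since 5·9 = 45 = 4·11 + 1), so t ≡ 9·4 = 36 ≡ 3 (mod 11).
    Then x = 4 + 5·3 = 19, valid modulo lcm(5, 11) = 55: x ≡ 19 (mod 55).
  Combine with x ≡ 2 (mod 4): since gcd(55, 4) = 1, we get a unique residue mod 220.
    Write x = 19 + 55·t and substitute into x ≡ 2 (mod 4): 55·t ≡ 2 − 19 = -17 (mod 4).
    Reduce coefficients mod 4: 3·t ≡ 3 (mod 4).
    The inverse of 3 mod 4 is 3 (since 3·3 = 9 = 2·4 + 1), so t ≡ 3·3 = 9 ≡ 1 (mod 4).
    Then x = 19 + 55·1 = 74, valid modulo lcm(55, 4) = 220: x ≡ 74 (mod 220).
Verify: 74 mod 5 = 4 ✓, 74 mod 11 = 8 ✓, 74 mod 4 = 2 ✓.

x ≡ 74 (mod 220).


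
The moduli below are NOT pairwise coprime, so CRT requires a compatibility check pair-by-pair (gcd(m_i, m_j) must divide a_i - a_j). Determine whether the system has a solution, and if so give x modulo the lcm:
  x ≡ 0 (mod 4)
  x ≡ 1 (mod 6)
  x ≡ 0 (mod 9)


Moduli 4, 6, 9 are not pairwise coprime, so CRT works modulo lcm(m_i) when all pairwise compatibility conditions hold.
Pairwise compatibility: gcd(m_i, m_j) must divide a_i - a_j for every pair.
Merge one congruence at a time:
  Start: x ≡ 0 (mod 4).
  Combine with x ≡ 1 (mod 6): gcd(4, 6) = 2, and 1 - 0 = 1 is NOT divisible by 2.
    ⇒ system is inconsistent (no integer solution).

No solution (the system is inconsistent).


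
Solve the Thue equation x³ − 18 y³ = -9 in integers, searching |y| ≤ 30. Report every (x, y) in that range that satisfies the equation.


The equation is x³ - 18y³ = -9. For fixed y, x³ = 18·y³ − 9, so a solution requires the RHS to be a perfect cube.
Strategy: iterate y from -30 to 30, compute RHS = 18·y³ − 9, and check whether it is a (positive or negative) perfect cube.
Check small values of y:
  y = 0: RHS = -9 is not a perfect cube.
  y = 1: RHS = 9 is not a perfect cube.
  y = -1: RHS = -27 = (-3)³ ⇒ x = -3 works.
  y = 2: RHS = 135 is not a perfect cube.
  y = -2: RHS = -153 is not a perfect cube.
  y = 3: RHS = 477 is not a perfect cube.
  y = -3: RHS = -495 is not a perfect cube.
Continuing the search up to |y| = 30 finds no further solutions beyond those listed.
Collected solutions: (-3, -1).

Solutions (with |y| ≤ 30): (-3, -1).


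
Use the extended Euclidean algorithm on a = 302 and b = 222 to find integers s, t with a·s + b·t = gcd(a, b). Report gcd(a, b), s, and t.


Euclidean algorithm on (302, 222) — divide until remainder is 0:
  302 = 1 · 222 + 80
  222 = 2 · 80 + 62
  80 = 1 · 62 + 18
  62 = 3 · 18 + 8
  18 = 2 · 8 + 2
  8 = 4 · 2 + 0
gcd(302, 222) = 2.
Track Bezout coefficients alongside the remainders: start with r₀ = 302 = a·1 + b·0 (s = 1, t = 0) and r₁ = 222 = a·0 + b·1 (s = 0, t = 1); each new remainder r_{k+1} = r_{k-1} − q_k·r_k inherits s_{k+1} = s_{k-1} − q_k·s_k, t_{k+1} = t_{k-1} − q_k·t_k, so r_k = a·s_k + b·t_k at every step:
  q = 1: r = 80, s = 1 − 1·0 = 1, t = 0 − 1·1 = -1  (check: 302·1 + 222·(-1) = 80)
  q = 2: r = 62, s = 0 − 2·1 = -2, t = 1 − 2·(-1) = 3  (check: 302·(-2) + 222·3 = 62)
  q = 1: r = 18, s = 1 − 1·(-2) = 3, t = -1 − 1·3 = -4  (check: 302·3 + 222·(-4) = 18)
  q = 3: r = 8, s = -2 − 3·3 = -11, t = 3 − 3·(-4) = 15  (check: 302·(-11) + 222·15 = 8)
  q = 2: r = 2, s = 3 − 2·(-11) = 25, t = -4 − 2·15 = -34  (check: 302·25 + 222·(-34) = 2)
The row with r = 2 (the gcd) gives the Bezout coefficients s = 25, t = -34.
Result: 302 · (25) + 222 · (-34) = 2.

gcd(302, 222) = 2; s = 25, t = -34 (check: 302·25 + 222·(-34) = 2).


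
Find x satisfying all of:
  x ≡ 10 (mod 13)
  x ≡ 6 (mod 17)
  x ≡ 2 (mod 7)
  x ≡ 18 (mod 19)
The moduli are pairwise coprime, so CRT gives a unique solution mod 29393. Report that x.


Product of moduli M = 13 · 17 · 7 · 19 = 29393.
Merge one congruence at a time:
  Start: x ≡ 10 (mod 13).
  Combine with x ≡ 6 (mod 17); new modulus lcm = 221.
    Write x = 10 + 13·t and substitute into x ≡ 6 (mod 17): 13·t ≡ 6 − 10 = -4 (mod 17).
    Reduce coefficients mod 17: 13·t ≡ 13 (mod 17).
    The inverse of 13 mod 17 is 4 (since 13·4 = 52 = 3·17 + 1), so t ≡ 4·13 = 52 ≡ 1 (mod 17).
    Then x = 10 + 13·1 = 23, valid modulo lcm(13, 17) = 221: x ≡ 23 (mod 221).
  Combine with x ≡ 2 (mod 7); new modulus lcm = 1547.
    Write x = 23 + 221·t and substitute into x ≡ 2 (mod 7): 221·t ≡ 2 − 23 = -21 (mod 7).
    Reduce coefficients mod 7: 4·t ≡ 0 (mod 7).
    The inverse of 4 mod 7 is 2 (since 4·2 = 8 = 1·7 + 1), so t ≡ 2·0 = 0 ≡ 0 (mod 7).
    Then x = 23 + 221·0 = 23, valid modulo lcm(221, 7) = 1547: x ≡ 23 (mod 1547).
  Combine with x ≡ 18 (mod 19); new modulus lcm = 29393.
    Write x = 23 + 1547·t and substitute into x ≡ 18 (mod 19): 1547·t ≡ 18 − 23 = -5 (mod 19).
    Reduce coefficients mod 19: 8·t ≡ 14 (mod 19).
    The inverse of 8 mod 19 is 12 (since 8·12 = 96 = 5·19 + 1), so t ≡ 12·14 = 168 ≡ 16 (mod 19).
    Then x = 23 + 1547·16 = 24775, valid modulo lcm(1547, 19) = 29393: x ≡ 24775 (mod 29393).
Verify against each original: 24775 mod 13 = 10, 24775 mod 17 = 6, 24775 mod 7 = 2, 24775 mod 19 = 18.

x ≡ 24775 (mod 29393).
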